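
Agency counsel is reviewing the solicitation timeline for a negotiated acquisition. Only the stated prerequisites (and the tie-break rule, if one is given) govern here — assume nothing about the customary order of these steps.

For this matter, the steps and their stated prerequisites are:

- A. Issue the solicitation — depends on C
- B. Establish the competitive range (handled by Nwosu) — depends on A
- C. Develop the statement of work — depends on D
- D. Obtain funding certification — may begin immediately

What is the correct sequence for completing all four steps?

D C A B

D is the only step with nothing outstanding, so it goes first.
That leaves C as the only ready step → C.
A needed C, now all done → A.
B needed A, now all done → B.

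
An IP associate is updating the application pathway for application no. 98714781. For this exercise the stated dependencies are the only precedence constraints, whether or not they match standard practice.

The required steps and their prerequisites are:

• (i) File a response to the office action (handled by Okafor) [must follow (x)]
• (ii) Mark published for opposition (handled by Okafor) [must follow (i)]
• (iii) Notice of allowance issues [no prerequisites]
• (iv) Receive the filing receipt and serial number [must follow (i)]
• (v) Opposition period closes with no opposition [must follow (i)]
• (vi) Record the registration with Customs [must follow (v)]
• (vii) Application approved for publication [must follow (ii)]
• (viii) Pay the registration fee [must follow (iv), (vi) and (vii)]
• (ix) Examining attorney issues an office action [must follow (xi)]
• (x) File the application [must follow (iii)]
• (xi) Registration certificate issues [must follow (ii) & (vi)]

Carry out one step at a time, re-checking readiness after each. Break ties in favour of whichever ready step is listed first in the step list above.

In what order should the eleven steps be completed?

(iii) has no prerequisites → (iii) first.
(x) needed (iii), now all done → (x).
(i) needed (x), now all done → (i).
Now (ii), (iv) and (v) have their prerequisites met. (ii) is listed earlier, so (ii) next.
(vii) now also ready, so the ready set is {(iv), (v), (vii)}; (iv) is listed earlier → (iv).
Ready: (v) and (vii). (v) is listed earlier → (v).
(vi) and (vii) are both available; (vi) is listed earlier → (vi).
Now (vii) and (xi) have their prerequisites met. (vii) is listed earlier, so (vii) next.
(viii) and (xi) are both available; (viii) is listed earlier → (viii).
Next only (xi) has its prerequisites met → (xi).
Next only (ix) has its prerequisites met → (ix).

(iii) (x) (i) (ii) (iv) (v) (vi) (vii) (viii) (xi) (ix)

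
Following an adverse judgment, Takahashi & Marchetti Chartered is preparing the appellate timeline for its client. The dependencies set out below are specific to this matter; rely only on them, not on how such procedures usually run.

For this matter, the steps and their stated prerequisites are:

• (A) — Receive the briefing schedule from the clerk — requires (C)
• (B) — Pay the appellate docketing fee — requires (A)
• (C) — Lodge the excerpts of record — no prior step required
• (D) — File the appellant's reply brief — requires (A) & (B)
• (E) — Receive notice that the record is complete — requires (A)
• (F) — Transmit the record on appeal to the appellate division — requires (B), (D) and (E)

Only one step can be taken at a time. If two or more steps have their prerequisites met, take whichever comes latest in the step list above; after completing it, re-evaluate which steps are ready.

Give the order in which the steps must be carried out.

(C) (A) (E) (B) (D) (F)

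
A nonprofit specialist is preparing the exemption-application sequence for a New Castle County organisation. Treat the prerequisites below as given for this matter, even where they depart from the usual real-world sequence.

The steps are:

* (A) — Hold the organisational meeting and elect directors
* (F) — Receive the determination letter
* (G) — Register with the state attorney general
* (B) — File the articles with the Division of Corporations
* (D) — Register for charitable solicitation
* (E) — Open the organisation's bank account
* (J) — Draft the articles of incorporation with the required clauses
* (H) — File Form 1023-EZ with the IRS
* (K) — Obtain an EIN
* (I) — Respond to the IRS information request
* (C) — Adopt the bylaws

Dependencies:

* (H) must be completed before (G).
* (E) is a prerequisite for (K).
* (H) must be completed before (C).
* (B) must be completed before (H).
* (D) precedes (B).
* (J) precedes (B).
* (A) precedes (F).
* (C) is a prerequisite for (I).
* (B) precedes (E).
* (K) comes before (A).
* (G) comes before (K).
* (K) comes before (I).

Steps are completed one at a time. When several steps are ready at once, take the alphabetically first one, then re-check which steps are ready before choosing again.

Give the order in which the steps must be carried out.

(D) (J) (B) (E) (H) (C) (G) (K) (A) (F) (I)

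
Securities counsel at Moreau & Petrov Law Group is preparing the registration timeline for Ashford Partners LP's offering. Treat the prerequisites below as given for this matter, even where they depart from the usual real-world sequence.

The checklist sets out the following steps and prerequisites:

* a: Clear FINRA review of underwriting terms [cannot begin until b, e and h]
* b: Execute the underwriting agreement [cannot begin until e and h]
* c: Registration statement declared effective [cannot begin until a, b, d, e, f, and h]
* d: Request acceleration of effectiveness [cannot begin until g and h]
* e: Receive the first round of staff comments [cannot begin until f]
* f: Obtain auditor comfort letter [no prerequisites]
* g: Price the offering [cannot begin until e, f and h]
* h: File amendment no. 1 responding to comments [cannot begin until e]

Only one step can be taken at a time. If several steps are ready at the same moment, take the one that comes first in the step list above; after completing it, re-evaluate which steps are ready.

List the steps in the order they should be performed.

Only f has no prerequisites, so it is first.
e needed f, now all done → e.
h is the only step now ready → h.
Ready: b and g. b is listed earlier → b.
Ready: a and g. a is listed earlier → a.
That leaves g as the only ready step → g.
d needed g and h, now all done → d.
c needed a, b, d, e, f and h, now all done → c.

f → e → h → b → a → g → d → c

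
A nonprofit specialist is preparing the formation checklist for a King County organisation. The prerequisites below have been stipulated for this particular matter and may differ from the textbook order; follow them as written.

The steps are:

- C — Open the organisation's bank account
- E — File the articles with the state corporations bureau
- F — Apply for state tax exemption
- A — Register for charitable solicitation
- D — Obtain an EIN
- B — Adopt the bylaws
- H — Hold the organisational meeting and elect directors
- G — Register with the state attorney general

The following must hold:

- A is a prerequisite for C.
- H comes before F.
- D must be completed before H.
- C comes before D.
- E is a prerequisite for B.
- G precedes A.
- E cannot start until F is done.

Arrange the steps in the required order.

Only G has no prerequisites, so it is first.
A needed G, now all done → A.
Next only C has its prerequisites met → C.
D needed C, now all done → D.
H is the only step now ready → H.
That leaves F as the only ready step → F.
That leaves E as the only ready step → E.
B needed E, now all done → B.

G, A, C, D, H, F, E, B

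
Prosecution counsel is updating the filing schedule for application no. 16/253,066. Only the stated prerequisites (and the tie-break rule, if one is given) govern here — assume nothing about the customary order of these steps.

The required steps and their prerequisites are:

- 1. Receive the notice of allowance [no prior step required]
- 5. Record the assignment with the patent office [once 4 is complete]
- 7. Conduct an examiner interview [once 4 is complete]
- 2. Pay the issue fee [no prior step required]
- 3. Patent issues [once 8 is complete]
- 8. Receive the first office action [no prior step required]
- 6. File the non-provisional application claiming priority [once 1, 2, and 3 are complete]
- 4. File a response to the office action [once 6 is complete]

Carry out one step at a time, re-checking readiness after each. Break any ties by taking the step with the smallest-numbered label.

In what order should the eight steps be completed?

1 2 8 3 6 4 5 7

Nothing is required for 1, 2 and 8. 1 has the earlier label → 1 first.
Now 2 and 8 have their prerequisites met. 2 has the earlier label, so 2 next.
8 is the only step now ready → 8.
3 is the only step now ready → 3.
6 needed 1, 2 and 3, now all done → 6.
4 needed 6, now all done → 4.
5 and 7 are both available; 5 has the earlier label → 5.
7 needed 4, now all done → 7.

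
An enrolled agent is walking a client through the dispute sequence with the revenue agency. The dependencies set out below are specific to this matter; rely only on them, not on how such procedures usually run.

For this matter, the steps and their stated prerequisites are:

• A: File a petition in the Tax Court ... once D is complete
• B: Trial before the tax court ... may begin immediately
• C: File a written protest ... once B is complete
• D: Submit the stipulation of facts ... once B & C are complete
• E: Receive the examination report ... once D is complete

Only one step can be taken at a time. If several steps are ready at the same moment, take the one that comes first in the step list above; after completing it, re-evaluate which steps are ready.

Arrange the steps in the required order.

B → C → D → A → E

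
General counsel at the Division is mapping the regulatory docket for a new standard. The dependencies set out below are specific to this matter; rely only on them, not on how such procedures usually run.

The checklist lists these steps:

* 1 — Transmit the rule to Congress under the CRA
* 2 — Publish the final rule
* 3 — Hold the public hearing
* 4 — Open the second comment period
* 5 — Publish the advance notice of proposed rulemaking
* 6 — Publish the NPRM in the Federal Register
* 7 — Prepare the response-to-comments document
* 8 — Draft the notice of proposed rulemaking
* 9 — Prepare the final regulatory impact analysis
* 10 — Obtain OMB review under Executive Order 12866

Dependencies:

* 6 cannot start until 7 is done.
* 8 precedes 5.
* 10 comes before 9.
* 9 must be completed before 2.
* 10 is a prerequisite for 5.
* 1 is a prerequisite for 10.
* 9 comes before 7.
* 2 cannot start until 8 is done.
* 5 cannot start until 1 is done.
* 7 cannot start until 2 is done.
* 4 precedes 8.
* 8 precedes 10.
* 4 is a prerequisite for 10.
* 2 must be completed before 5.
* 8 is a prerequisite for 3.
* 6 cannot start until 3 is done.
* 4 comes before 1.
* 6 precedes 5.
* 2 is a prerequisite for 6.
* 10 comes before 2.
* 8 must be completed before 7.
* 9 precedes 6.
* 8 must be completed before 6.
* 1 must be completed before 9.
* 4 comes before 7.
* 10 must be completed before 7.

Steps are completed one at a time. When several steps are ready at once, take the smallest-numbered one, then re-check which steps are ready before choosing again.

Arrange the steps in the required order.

Only 4 has no prerequisites, so it is first.
Now 1 and 8 have their prerequisites met. 1 has the earlier label, so 1 next.
8 needed 4, now all done → 8.
3 and 10 are both available; 3 has the earlier label → 3.
10 needed 1, 4 and 8, now all done → 10.
9 needed 1 and 10, now all done → 9.
2 needed 8, 9 and 10, now all done → 2.
7 is the only step now ready → 7.
That leaves 6 as the only ready step → 6.
5 is the only step now ready → 5.

4 → 1 → 8 → 3 → 10 → 9 → 2 → 7 → 6 → 5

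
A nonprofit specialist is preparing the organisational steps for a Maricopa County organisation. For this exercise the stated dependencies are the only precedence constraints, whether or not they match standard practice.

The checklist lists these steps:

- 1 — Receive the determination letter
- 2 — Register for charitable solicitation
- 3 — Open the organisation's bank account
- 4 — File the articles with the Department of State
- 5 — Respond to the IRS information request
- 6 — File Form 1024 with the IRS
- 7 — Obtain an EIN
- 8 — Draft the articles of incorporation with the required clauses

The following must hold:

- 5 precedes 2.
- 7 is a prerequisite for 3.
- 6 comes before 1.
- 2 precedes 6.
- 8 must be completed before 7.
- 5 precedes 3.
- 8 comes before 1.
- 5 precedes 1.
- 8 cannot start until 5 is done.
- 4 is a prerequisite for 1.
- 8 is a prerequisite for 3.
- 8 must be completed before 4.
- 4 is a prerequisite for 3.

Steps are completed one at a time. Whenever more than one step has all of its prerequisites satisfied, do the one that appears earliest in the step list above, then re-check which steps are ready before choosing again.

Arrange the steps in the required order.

5, 2, 6, 8, 4, 1, 7, 3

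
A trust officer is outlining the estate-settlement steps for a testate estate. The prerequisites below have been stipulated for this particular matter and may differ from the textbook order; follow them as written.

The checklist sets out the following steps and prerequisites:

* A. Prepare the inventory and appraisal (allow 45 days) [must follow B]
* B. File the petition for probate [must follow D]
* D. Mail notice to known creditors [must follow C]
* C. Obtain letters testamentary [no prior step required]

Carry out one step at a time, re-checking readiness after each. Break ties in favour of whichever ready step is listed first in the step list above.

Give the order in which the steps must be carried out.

Only C has no prerequisites, so it is first.
D is the only step now ready → D.
That leaves B as the only ready step → B.
Next only A has its prerequisites met → A.

C, D, B, A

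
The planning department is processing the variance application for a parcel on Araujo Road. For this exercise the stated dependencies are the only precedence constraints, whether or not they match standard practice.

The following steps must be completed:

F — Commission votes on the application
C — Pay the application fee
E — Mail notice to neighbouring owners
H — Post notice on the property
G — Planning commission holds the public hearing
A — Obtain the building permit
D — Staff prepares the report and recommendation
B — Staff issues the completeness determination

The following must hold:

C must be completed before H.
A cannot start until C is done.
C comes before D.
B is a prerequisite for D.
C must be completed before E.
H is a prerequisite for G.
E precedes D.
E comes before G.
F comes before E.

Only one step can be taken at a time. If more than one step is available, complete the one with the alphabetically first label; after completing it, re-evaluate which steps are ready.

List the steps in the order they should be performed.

Nothing is required for B, C and F. B has the earlier label → B first.
Now C and F have their prerequisites met. C has the earlier label, so C next.
A, F and H are all available; A has the earlier label → A.
Now F and H have their prerequisites met. F has the earlier label, so F next.
E now also ready, so the ready set is {E, H}; E has the earlier label → E.
Now D and H have their prerequisites met. D has the earlier label, so D next.
H is the only step now ready → H.
Next only G has its prerequisites met → G.

B → C → A → F → E → D → H → G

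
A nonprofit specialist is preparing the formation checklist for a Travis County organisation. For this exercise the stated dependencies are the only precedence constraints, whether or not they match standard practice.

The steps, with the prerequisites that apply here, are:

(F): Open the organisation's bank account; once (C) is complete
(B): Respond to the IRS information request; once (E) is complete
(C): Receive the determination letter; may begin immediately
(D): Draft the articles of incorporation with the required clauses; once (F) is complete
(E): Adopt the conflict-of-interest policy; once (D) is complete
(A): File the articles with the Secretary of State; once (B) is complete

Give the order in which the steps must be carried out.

(C) is the only step with nothing outstanding, so it goes first.
(F) needed (C), now all done → (F).
(D) is the only step now ready → (D).
(E) needed (D), now all done → (E).
Next only (B) has its prerequisites met → (B).
(A) needed (B), now all done → (A).

(C) (F) (D) (E) (B) (A)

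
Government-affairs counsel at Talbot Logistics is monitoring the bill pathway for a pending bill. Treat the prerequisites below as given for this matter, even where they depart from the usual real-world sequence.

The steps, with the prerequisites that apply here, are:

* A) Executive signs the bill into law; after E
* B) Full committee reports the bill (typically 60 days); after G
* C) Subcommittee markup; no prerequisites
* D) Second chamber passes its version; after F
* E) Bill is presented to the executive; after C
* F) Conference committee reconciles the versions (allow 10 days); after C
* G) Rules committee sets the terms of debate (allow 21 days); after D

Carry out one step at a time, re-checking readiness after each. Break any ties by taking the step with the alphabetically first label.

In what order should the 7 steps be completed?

Only C has no prerequisites, so it is first.
Ready: E and F. E has the earlier label → E.
Ready: A and F. A has the earlier label → A.
F is the only step now ready → F.
D is the only step now ready → D.
G needed D, now all done → G.
That leaves B as the only ready step → B.

C → E → A → F → D → G → B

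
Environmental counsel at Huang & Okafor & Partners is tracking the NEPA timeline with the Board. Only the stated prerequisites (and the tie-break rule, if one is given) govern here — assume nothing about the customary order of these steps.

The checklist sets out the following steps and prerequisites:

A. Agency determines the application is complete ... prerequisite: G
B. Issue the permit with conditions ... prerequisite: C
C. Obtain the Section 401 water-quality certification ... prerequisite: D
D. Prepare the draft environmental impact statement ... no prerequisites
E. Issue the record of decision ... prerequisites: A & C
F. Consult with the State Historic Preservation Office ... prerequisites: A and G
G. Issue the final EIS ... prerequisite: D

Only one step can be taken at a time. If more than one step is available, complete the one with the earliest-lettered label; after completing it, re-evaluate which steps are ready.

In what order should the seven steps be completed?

D is the only step with nothing outstanding, so it goes first.
Now C and G have their prerequisites met. C has the earlier label, so C next.
B now also ready, so the ready set is {B, G}; B has the earlier label → B.
G needed D, now all done → G.
A is the only step now ready → A.
Ready: E and F. E has the earlier label → E.
F is the only step now ready → F.

D C B G A E F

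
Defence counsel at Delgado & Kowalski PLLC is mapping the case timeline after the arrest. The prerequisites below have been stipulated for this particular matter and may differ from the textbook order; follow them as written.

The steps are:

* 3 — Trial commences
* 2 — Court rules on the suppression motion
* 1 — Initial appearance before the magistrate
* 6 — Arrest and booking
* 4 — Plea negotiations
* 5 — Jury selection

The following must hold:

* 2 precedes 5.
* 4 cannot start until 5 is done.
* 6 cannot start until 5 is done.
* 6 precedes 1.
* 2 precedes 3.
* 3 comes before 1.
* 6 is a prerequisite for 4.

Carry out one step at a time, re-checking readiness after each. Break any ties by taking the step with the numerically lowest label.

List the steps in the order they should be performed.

2 → 3 → 5 → 6 → 1 → 4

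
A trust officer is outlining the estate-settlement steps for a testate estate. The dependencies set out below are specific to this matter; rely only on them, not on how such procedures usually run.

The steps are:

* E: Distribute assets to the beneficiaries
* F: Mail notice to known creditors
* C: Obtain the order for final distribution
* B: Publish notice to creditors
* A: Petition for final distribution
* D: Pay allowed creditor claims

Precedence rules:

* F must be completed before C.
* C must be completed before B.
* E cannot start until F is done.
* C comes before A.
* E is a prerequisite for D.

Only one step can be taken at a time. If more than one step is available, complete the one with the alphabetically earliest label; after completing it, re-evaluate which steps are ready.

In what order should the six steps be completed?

F has no prerequisites → F first.
Ready: C and E. C has the earlier label → C.
A, B and E are all available; A has the earlier label → A.
Ready: B and E. B has the earlier label → B.
E is the only step now ready → E.
D is the only step now ready → D.

F C A B E D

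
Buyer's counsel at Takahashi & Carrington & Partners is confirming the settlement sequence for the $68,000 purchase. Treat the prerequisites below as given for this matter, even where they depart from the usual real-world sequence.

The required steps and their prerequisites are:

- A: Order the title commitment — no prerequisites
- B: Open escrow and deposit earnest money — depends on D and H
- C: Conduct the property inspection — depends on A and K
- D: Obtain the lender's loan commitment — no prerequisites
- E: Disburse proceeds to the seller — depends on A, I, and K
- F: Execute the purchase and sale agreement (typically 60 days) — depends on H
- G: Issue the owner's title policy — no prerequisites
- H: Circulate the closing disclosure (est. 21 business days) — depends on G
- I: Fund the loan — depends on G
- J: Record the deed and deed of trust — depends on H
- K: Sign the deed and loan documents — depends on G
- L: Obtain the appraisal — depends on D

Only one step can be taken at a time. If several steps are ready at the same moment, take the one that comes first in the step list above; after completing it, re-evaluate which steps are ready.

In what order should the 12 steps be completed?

A, D and G have no prerequisites; A is listed earlier, so A is first.
Now D and G have their prerequisites met. D is listed earlier, so D next.
Now G and L have their prerequisites met. G is listed earlier, so G next.
Now H, I, K and L have their prerequisites met. H is listed earlier, so H next.
Ready: B, F, I, J, K and L. B is listed earlier → B.
Now F, I, J, K and L have their prerequisites met. F is listed earlier, so F next.
Ready: I, J, K and L. I is listed earlier → I.
Now J, K and L have their prerequisites met. J is listed earlier, so J next.
K and L are both available; K is listed earlier → K.
C and E now also ready, so the ready set is {C, E, L}; C is listed earlier → C.
E and L are both available; E is listed earlier → E.
L is the only step now ready → L.

A, D, G, H, B, F, I, J, K, C, E, L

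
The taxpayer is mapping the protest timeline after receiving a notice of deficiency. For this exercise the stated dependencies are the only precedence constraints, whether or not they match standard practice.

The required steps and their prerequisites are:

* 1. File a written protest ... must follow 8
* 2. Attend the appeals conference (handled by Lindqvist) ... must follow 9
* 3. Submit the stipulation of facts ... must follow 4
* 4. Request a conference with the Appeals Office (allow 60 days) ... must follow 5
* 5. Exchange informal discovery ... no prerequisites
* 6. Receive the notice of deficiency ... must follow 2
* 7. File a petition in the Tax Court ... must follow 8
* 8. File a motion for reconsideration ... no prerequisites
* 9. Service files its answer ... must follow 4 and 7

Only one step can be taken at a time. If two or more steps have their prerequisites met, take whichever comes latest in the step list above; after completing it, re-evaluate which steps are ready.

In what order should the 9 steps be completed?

Nothing is required for 8 and 5. 8 is listed later → 8 first.
7 and 1 now also ready, so the ready set is {7, 5, 1}; 7 is listed later → 7.
5 and 1 are both available; 5 is listed later → 5.
4 and 1 are both available; 4 is listed later → 4.
9, 3 and 1 are all available; 9 is listed later → 9.
Ready: 3, 2 and 1. 3 is listed later → 3.
Ready: 2 and 1. 2 is listed later → 2.
6 now also ready, so the ready set is {6, 1}; 6 is listed later → 6.
Next only 1 has its prerequisites met → 1.

8 → 7 → 5 → 4 → 9 → 3 → 2 → 6 → 1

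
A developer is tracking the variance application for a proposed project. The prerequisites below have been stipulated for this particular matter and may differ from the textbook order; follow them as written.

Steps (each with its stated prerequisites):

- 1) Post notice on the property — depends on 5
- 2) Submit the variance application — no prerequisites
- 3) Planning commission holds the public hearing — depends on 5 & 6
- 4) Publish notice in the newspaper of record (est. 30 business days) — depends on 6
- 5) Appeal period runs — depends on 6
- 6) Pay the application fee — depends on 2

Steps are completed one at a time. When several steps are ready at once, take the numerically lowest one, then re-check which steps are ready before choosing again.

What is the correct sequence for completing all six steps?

2, 6, 4, 5, 1, 3

2 has no prerequisites → 2 first.
6 needed 2, now all done → 6.
Ready: 4 and 5. 4 has the earlier label → 4.
That leaves 5 as the only ready step → 5.
1 and 3 are both available; 1 has the earlier label → 1.
3 is the only step now ready → 3.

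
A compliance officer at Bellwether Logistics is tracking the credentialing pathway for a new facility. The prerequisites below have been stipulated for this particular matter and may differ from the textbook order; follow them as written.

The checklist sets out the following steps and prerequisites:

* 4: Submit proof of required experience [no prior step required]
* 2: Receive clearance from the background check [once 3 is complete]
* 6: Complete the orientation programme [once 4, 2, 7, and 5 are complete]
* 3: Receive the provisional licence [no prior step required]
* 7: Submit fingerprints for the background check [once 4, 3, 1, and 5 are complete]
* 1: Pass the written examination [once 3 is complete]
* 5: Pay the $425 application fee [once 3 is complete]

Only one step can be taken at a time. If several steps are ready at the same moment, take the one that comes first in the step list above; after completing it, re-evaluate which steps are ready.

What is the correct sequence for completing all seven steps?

4, 3, 2, 1, 5, 7, 6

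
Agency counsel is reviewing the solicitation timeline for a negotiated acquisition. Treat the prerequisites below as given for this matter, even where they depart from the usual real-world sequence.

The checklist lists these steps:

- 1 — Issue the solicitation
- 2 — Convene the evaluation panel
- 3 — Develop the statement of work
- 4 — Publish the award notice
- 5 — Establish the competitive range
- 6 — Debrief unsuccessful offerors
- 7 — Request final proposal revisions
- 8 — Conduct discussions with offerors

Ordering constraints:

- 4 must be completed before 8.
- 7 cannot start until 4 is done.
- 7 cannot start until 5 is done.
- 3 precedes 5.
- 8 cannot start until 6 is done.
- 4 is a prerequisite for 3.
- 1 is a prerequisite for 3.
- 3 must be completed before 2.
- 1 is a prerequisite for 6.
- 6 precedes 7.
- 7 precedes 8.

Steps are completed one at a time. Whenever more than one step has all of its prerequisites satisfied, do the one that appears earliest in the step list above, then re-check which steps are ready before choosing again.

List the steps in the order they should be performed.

1, 4, 3, 2, 5, 6, 7, 8

Nothing is required for 1 and 4. 1 is listed earlier → 1 first.
6 now also ready, so the ready set is {4, 6}; 4 is listed earlier → 4.
Now 3 and 6 have their prerequisites met. 3 is listed earlier, so 3 next.
2, 5 and 6 are all available; 2 is listed earlier → 2.
5 and 6 are both available; 5 is listed earlier → 5.
6 needed 1, now all done → 6.
7 needed 4, 5 and 6, now all done → 7.
8 is the only step now ready → 8.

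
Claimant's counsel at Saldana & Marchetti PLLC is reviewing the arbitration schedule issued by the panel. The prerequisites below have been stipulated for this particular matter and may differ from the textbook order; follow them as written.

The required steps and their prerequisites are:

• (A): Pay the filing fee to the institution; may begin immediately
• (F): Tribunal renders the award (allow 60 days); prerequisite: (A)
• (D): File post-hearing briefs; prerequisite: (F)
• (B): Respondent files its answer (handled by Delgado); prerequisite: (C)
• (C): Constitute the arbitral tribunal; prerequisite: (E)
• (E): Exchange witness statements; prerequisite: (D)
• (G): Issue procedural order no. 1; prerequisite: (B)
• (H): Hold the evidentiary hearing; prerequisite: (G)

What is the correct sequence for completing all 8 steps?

(A) (F) (D) (E) (C) (B) (G) (H)

Only (A) has no prerequisites, so it is first.
(F) needed (A), now all done → (F).
That leaves (D) as the only ready step → (D).
(E) needed (D), now all done → (E).
Next only (C) has its prerequisites met → (C).
(B) needed (C), now all done → (B).
(G) needed (B), now all done → (G).
(H) needed (G), now all done → (H).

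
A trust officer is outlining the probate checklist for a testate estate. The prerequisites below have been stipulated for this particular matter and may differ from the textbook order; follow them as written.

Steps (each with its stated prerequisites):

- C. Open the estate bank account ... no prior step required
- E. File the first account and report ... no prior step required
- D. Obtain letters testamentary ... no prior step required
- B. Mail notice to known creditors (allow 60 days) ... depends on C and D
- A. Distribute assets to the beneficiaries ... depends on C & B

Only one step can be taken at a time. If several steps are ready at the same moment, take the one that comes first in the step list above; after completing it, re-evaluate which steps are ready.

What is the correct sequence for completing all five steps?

C, E, D, B, A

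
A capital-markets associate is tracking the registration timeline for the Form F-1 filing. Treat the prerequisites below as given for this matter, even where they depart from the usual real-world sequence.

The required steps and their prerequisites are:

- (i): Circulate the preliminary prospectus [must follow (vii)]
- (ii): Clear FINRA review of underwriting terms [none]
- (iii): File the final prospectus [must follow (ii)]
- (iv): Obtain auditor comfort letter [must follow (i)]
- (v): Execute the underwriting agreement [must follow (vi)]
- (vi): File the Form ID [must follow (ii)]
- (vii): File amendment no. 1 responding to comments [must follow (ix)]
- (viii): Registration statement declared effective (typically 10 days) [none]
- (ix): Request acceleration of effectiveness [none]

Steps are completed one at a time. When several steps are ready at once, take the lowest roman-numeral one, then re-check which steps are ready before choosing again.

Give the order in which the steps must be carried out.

(ii), (viii) and (ix) have no prerequisites; (ii) has the earlier label, so (ii) is first.
(iii) and (vi) now also ready, so the ready set is {(iii), (vi), (viii), (ix)}; (iii) has the earlier label → (iii).
Now (vi), (viii) and (ix) have their prerequisites met. (vi) has the earlier label, so (vi) next.
(v) now also ready, so the ready set is {(v), (viii), (ix)}; (v) has the earlier label → (v).
Ready: (viii) and (ix). (viii) has the earlier label → (viii).
(ix) is the only step now ready → (ix).
(vii) is the only step now ready → (vii).
(i) needed (vii), now all done → (i).
Next only (iv) has its prerequisites met → (iv).

(ii) → (iii) → (vi) → (v) → (viii) → (ix) → (vii) → (i) → (iv)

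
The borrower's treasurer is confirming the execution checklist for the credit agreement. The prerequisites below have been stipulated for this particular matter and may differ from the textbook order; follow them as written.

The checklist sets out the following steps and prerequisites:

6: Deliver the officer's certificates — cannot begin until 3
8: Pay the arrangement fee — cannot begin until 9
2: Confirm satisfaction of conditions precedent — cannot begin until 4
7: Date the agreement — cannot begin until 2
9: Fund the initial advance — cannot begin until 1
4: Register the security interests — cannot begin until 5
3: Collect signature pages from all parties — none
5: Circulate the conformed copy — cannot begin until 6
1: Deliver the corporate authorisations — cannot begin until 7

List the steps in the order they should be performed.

3 is the only step with nothing outstanding, so it goes first.
6 needed 3, now all done → 6.
5 needed 6, now all done → 5.
4 needed 5, now all done → 4.
2 needed 4, now all done → 2.
7 is the only step now ready → 7.
1 needed 7, now all done → 1.
9 needed 1, now all done → 9.
8 needed 9, now all done → 8.

3, 6, 5, 4, 2, 7, 1, 9, 8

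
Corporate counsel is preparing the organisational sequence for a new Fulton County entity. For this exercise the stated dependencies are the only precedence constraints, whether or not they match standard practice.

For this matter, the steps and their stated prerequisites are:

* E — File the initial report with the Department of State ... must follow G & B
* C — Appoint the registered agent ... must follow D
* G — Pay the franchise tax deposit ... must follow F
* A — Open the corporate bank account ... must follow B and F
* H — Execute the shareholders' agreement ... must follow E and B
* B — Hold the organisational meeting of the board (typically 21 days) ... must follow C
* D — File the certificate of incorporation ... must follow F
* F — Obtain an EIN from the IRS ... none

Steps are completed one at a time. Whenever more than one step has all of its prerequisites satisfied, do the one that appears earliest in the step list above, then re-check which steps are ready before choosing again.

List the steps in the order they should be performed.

F, G, D, C, B, E, A, H

F is the only step with nothing outstanding, so it goes first.
Ready: G and D. G is listed earlier → G.
Next only D has its prerequisites met → D.
C needed D, now all done → C.
B needed C, now all done → B.
Ready: E and A. E is listed earlier → E.
A and H are both available; A is listed earlier → A.
H needed E and B, now all done → H.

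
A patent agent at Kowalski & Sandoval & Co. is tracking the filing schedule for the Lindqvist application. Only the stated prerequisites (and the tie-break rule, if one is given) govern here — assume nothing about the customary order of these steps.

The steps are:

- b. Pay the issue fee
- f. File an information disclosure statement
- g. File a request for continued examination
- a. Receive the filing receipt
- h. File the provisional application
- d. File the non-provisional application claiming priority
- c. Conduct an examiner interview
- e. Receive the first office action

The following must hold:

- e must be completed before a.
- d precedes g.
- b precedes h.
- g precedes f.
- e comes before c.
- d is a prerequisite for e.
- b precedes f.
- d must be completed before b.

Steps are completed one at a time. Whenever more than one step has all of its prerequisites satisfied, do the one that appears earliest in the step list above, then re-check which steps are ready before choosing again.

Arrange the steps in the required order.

d → b → g → f → h → e → a → c

Only d has no prerequisites, so it is first.
Now b, g and e have their prerequisites met. b is listed earlier, so b next.
Ready: g, h and e. g is listed earlier → g.
f, h and e are all available; f is listed earlier → f.
Now h and e have their prerequisites met. h is listed earlier, so h next.
e needed d, now all done → e.
a and c are both available; a is listed earlier → a.
c needed e, now all done → c.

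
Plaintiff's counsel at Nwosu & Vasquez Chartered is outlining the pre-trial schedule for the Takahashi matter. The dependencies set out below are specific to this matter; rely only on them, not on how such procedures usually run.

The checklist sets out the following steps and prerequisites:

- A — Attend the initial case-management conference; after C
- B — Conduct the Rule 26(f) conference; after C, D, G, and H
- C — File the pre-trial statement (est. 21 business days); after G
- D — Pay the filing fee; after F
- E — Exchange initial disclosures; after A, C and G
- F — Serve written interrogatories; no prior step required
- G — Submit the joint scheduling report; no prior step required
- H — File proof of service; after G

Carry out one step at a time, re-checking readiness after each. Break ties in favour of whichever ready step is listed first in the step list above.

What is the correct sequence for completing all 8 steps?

F, D, G, C, A, E, H, B

Nothing is required for F and G. F is listed earlier → F first.
D now also ready, so the ready set is {D, G}; D is listed earlier → D.
Next only G has its prerequisites met → G.
C and H are both available; C is listed earlier → C.
A now also ready, so the ready set is {A, H}; A is listed earlier → A.
E and H are both available; E is listed earlier → E.
Next only H has its prerequisites met → H.
Next only B has its prerequisites met → B.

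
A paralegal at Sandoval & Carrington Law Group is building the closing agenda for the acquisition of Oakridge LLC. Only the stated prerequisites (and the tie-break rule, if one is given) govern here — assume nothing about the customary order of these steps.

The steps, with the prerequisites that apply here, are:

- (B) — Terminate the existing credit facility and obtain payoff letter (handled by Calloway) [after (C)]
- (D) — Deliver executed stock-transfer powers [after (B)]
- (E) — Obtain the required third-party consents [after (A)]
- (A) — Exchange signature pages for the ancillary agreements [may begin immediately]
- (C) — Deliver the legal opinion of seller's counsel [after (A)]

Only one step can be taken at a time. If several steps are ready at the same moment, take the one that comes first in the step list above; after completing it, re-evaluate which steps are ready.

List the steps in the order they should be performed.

(A) → (E) → (C) → (B) → (D)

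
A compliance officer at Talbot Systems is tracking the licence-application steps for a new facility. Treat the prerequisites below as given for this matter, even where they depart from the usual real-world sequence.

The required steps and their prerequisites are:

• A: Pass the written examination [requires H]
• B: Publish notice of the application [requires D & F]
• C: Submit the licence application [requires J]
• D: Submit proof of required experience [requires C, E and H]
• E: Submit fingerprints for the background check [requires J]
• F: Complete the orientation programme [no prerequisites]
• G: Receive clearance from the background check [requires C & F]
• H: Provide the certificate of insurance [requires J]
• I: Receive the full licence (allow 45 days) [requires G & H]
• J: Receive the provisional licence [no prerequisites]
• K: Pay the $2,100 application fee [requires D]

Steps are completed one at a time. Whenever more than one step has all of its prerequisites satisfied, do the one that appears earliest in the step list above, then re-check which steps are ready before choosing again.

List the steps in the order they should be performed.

F and J have no prerequisites; F is listed earlier, so F is first.
J is the only step now ready → J.
Now C, E and H have their prerequisites met. C is listed earlier, so C next.
G now also ready, so the ready set is {E, G, H}; E is listed earlier → E.
G and H are both available; G is listed earlier → G.
Next only H has its prerequisites met → H.
Ready: A, D and I. A is listed earlier → A.
Now D and I have their prerequisites met. D is listed earlier, so D next.
B and K now also ready, so the ready set is {B, I, K}; B is listed earlier → B.
Now I and K have their prerequisites met. I is listed earlier, so I next.
K needed D, now all done → K.

F J C E G H A D B I K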